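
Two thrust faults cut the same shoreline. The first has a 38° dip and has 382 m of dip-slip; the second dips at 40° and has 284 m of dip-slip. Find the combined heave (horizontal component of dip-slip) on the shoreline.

heave_A = 382 × cos(38°) = 301 m
heave_B = 284 × cos(40°) = 217.6 m
total = 301 + 217.6 = 519 m

519 m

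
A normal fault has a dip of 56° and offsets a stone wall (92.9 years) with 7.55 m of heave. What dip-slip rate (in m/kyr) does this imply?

145 m/kyr

dip-slip = heave / cos(dip) = 7.55 m / cos(56°) = 13.50 m
rate = 13.50 m / 92.9 years = 0.145 m/yr = 145 m/kyr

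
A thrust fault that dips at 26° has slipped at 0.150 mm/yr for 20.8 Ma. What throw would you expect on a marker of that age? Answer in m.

dip-slip = rate × time = 0.150 mm/yr × 20.8 Ma = 3120 m
throw = dip-slip × sin(dip) = 3120 × sin(26°) = 1370 m

1370 m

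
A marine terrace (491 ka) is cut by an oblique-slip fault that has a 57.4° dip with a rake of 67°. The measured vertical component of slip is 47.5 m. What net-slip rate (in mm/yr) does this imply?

0.125 mm/yr

dip-slip = throw / sin(dip) = 47.5 / sin(57.4°) = 56.38 m
net slip = dip-slip / sin(rake) = 56.38 / sin(67°) = 61.25 m
rate = 61.25 m / 491 ka = 0.000125 m/yr = 0.125 mm/yr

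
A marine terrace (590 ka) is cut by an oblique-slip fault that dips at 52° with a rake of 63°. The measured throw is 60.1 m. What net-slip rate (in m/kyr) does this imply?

0.145 m/kyr

dip-slip = throw / sin(dip) = 60.1 / sin(52°) = 76.27 m
net slip = dip-slip / sin(rake) = 76.27 / sin(63°) = 85.60 m
rate = 85.60 m / 590 ka = 0.000145 m/yr = 0.145 m/kyr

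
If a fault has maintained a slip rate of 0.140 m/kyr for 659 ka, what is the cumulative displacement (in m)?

slip = rate × time = 0.140 m/kyr × 659 ka = 92.3 m

92.3 m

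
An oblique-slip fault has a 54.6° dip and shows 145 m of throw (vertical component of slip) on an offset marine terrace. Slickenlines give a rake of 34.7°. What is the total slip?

312 m

dip-slip = throw / sin(dip) = 145 / sin(54.6°) = 177.9 m
net slip = dip-slip / sin(rake) = 177.9 / sin(34.7°) = 312 m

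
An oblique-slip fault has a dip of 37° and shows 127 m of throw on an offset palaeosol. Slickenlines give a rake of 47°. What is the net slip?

dip-slip = throw / sin(dip) = 127 / sin(37°) = 211 m
net slip = dip-slip / sin(rake) = 211 / sin(47°) = 289 m

289 m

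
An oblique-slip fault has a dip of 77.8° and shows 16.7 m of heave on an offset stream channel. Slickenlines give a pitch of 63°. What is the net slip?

dip-slip = heave / cos(dip) = 16.7 / cos(77.8°) = 79.03 m
net slip = dip-slip / sin(rake) = 79.03 / sin(63°) = 88.7 m

88.7 m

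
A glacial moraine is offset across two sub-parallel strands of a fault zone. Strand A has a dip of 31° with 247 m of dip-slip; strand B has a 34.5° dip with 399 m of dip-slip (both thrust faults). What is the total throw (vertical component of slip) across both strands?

throw_A = 247 × sin(31°) = 127.2 m
throw_B = 399 × sin(34.5°) = 226 m
total = 127.2 + 226 = 353 m

353 m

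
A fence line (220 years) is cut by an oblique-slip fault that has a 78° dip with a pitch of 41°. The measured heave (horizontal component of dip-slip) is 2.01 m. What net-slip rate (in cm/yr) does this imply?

6.70 cm/yr

dip-slip = heave / cos(dip) = 2.01 / cos(78°) = 9.668 m
net slip = dip-slip / sin(rake) = 9.668 / sin(41°) = 14.74 m
rate = 14.74 m / 220 years = 0.0670 m/yr = 6.70 cm/yr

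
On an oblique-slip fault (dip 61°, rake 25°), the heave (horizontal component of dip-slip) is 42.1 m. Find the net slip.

dip-slip = heave / cos(dip) = 42.1 / cos(61°) = 86.84 m
net slip = dip-slip / sin(rake) = 86.84 / sin(25°) = 205 m

205 m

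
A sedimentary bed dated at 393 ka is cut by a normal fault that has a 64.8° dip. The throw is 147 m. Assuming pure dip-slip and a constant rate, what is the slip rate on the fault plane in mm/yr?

0.413 mm/yr

dip-slip = throw / sin(dip) = 147 m / sin(64.8°) = 162.5 m
rate = 162.5 m / 393 ka = 0.000413 m/yr = 0.413 mm/yr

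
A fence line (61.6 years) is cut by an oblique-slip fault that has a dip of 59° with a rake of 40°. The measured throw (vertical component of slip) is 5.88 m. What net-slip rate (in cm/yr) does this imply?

17.3 cm/yr

dip-slip = throw / sin(dip) = 5.88 / sin(59°) = 6.860 m
net slip = dip-slip / sin(rake) = 6.860 / sin(40°) = 10.67 m
rate = 10.67 m / 61.6 years = 0.173 m/yr = 17.3 cm/yr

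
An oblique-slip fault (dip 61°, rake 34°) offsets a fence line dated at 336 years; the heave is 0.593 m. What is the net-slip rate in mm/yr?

dip-slip = heave / cos(dip) = 0.593 / cos(61°) = 1.223 m
net slip = dip-slip / sin(rake) = 1.223 / sin(34°) = 2.187 m
rate = 2.187 m / 336 years = 0.00651 m/yr = 6.51 mm/yr

6.51 mm/yr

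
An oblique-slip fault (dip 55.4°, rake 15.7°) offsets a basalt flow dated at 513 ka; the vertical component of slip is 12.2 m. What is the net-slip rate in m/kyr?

dip-slip = throw / sin(dip) = 12.2 / sin(55.4°) = 14.82 m
net slip = dip-slip / sin(rake) = 14.82 / sin(15.7°) = 54.77 m
rate = 54.77 m / 513 ka = 0.000107 m/yr = 0.107 m/kyr

0.107 m/kyr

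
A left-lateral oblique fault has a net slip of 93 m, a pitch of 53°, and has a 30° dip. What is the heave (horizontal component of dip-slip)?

64.3 m

dip-slip = net slip × sin(rake) = 93 m × sin(53°) = 74.27 m
heave = dip-slip × cos(dip) = 74.27 × cos(30°) = 64.3 m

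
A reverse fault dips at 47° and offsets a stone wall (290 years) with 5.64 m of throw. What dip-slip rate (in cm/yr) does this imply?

dip-slip = throw / sin(dip) = 5.64 m / sin(47°) = 7.712 m
rate = 7.712 m / 290 years = 0.0266 m/yr = 2.66 cm/yr

2.66 cm/yr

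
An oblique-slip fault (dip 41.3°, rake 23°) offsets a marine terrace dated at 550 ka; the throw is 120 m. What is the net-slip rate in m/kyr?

dip-slip = throw / sin(dip) = 120 / sin(41.3°) = 181.8 m
net slip = dip-slip / sin(rake) = 181.8 / sin(23°) = 465.3 m
rate = 465.3 m / 550 ka = 0.000846 m/yr = 0.846 m/kyr

0.846 m/kyr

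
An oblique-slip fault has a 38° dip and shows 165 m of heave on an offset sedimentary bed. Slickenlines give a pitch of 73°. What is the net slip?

219 m

dip-slip = heave / cos(dip) = 165 / cos(38°) = 209.4 m
net slip = dip-slip / sin(rake) = 209.4 / sin(73°) = 219 m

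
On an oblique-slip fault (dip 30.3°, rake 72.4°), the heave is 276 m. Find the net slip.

335 m

dip-slip = heave / cos(dip) = 276 / cos(30.3°) = 319.7 m
net slip = dip-slip / sin(rake) = 319.7 / sin(72.4°) = 335 m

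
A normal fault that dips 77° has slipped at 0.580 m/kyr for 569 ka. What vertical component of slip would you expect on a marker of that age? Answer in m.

322 m

dip-slip = rate × time = 0.580 m/kyr × 569 ka = 330 m
throw = dip-slip × sin(dip) = 330 × sin(77°) = 322 m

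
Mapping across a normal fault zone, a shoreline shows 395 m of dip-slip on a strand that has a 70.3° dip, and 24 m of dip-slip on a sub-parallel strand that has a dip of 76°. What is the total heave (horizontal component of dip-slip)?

139 m

heave_A = 395 × cos(70.3°) = 133.2 m
heave_B = 24 × cos(76°) = 5.806 m
total = 133.2 + 5.806 = 139 m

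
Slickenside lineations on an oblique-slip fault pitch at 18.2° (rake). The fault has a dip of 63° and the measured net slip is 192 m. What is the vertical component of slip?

53.4 m

dip-slip = net slip × sin(rake) = 192 m × sin(18.2°) = 59.97 m
throw = dip-slip × sin(dip) = 59.97 × sin(63°) = 53.4 m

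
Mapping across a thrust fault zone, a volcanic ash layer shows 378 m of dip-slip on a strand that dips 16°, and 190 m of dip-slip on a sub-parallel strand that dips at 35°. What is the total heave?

heave_A = 378 × cos(16°) = 363.4 m
heave_B = 190 × cos(35°) = 155.6 m
total = 363.4 + 155.6 = 519 m

519 m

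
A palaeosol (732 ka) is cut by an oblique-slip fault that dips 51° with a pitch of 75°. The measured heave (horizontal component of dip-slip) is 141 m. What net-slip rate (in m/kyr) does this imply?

dip-slip = heave / cos(dip) = 141 / cos(51°) = 224.1 m
net slip = dip-slip / sin(rake) = 224.1 / sin(75°) = 232 m
rate = 232 m / 732 ka = 0.000317 m/yr = 0.317 m/kyr

0.317 m/kyr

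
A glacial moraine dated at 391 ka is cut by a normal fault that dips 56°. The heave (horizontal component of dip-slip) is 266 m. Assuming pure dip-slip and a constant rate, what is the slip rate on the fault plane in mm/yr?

dip-slip = heave / cos(dip) = 266 m / cos(56°) = 475.7 m
rate = 475.7 m / 391 ka = 0.00122 m/yr = 1.22 mm/yr

1.22 mm/yr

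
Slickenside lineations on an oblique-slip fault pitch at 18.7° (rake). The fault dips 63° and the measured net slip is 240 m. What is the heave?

34.9 m

dip-slip = net slip × sin(rake) = 240 m × sin(18.7°) = 76.95 m
heave = dip-slip × cos(dip) = 76.95 × cos(63°) = 34.9 m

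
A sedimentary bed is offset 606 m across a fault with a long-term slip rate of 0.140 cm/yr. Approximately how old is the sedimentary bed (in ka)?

age = offset / rate = 606 m / (0.140 cm/yr) = 433000 yr = 433 ka

433 ka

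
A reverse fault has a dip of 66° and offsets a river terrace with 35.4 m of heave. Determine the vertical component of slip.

79.5 m

throw = heave × tan(dip) = 35.4 × tan(66°) = 79.5 m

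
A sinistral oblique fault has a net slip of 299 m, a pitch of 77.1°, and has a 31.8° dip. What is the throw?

dip-slip = net slip × sin(rake) = 299 m × sin(77.1°) = 291.5 m
throw = dip-slip × sin(dip) = 291.5 × sin(31.8°) = 154 m

154 m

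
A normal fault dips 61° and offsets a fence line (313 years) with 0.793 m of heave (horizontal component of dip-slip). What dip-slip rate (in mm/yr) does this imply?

5.23 mm/yr

dip-slip = heave / cos(dip) = 0.793 m / cos(61°) = 1.636 m
rate = 1.636 m / 313 years = 0.00523 m/yr = 5.23 mm/yr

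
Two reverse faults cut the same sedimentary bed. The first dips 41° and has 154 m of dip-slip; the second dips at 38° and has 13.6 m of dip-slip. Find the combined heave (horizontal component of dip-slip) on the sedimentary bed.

heave_A = 154 × cos(41°) = 116.2 m
heave_B = 13.6 × cos(38°) = 10.72 m
total = 116.2 + 10.72 = 127 m

127 m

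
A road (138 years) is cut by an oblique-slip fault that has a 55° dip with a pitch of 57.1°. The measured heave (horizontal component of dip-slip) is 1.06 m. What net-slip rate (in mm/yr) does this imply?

dip-slip = heave / cos(dip) = 1.06 / cos(55°) = 1.848 m
net slip = dip-slip / sin(rake) = 1.848 / sin(57.1°) = 2.201 m
rate = 2.201 m / 138 years = 0.0159 m/yr = 15.9 mm/yr

15.9 mm/yr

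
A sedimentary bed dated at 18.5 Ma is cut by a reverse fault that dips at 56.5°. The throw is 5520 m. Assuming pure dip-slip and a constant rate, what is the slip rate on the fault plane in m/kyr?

dip-slip = throw / sin(dip) = 5520 m / sin(56.5°) = 6620 m
rate = 6620 m / 18.5 Ma = 0.000358 m/yr = 0.358 m/kyr

0.358 m/kyr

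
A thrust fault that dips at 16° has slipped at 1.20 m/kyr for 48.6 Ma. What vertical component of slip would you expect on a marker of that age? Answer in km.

dip-slip = rate × time = 1.20 m/kyr × 48.6 Ma = 58320 m
throw = dip-slip × sin(dip) = 58320 × sin(16°) = 16100 m = 16.1 km

16.1 km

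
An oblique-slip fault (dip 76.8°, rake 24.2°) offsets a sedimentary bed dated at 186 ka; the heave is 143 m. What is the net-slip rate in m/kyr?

8.21 m/kyr

dip-slip = heave / cos(dip) = 143 / cos(76.8°) = 626.2 m
net slip = dip-slip / sin(rake) = 626.2 / sin(24.2°) = 1528 m
rate = 1528 m / 186 ka = 0.00821 m/yr = 8.21 m/kyr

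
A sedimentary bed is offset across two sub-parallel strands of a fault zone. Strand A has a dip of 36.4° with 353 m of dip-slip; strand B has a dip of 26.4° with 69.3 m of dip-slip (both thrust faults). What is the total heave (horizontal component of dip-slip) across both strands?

346 m

heave_A = 353 × cos(36.4°) = 284.1 m
heave_B = 69.3 × cos(26.4°) = 62.07 m
total = 284.1 + 62.07 = 346 m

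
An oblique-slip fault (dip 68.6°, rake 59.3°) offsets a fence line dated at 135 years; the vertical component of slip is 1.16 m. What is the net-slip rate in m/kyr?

dip-slip = throw / sin(dip) = 1.16 / sin(68.6°) = 1.246 m
net slip = dip-slip / sin(rake) = 1.246 / sin(59.3°) = 1.449 m
rate = 1.449 m / 135 years = 0.0107 m/yr = 10.7 m/kyr

10.7 m/kyr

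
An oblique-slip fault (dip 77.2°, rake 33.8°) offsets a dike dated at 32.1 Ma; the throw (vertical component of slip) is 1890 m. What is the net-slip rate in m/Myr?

dip-slip = throw / sin(dip) = 1890 / sin(77.2°) = 1938 m
net slip = dip-slip / sin(rake) = 1938 / sin(33.8°) = 3484 m
rate = 3484 m / 32.1 Ma = 0.000109 m/yr = 109 m/Myr

109 m/Myr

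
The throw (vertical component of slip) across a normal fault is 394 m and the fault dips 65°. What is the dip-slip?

435 m

dip-slip = throw / sin(dip) = 394 / sin(65°) = 435 m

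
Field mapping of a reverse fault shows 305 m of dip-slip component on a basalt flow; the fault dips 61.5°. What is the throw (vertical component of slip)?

268 m

throw = dip-slip × sin(dip) = 305 m × sin(61.5°) = 268 m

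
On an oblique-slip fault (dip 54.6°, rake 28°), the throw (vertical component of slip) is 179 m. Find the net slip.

468 m

dip-slip = throw / sin(dip) = 179 / sin(54.6°) = 219.6 m
net slip = dip-slip / sin(rake) = 219.6 / sin(28°) = 468 m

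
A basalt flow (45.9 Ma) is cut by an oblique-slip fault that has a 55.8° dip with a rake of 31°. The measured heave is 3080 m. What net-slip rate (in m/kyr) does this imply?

0.232 m/kyr

dip-slip = heave / cos(dip) = 3080 / cos(55.8°) = 5480 m
net slip = dip-slip / sin(rake) = 5480 / sin(31°) = 10640 m
rate = 10640 m / 45.9 Ma = 0.000232 m/yr = 0.232 m/kyr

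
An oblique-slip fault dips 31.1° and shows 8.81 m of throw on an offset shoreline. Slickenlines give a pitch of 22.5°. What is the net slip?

dip-slip = throw / sin(dip) = 8.81 / sin(31.1°) = 17.06 m
net slip = dip-slip / sin(rake) = 17.06 / sin(22.5°) = 44.6 m

44.6 m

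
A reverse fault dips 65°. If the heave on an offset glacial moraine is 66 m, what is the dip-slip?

dip-slip = heave / cos(dip) = 66 / cos(65°) = 156 m

156 m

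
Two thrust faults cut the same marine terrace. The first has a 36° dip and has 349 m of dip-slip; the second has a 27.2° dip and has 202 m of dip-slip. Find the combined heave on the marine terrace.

462 m

heave_A = 349 × cos(36°) = 282.3 m
heave_B = 202 × cos(27.2°) = 179.7 m
total = 282.3 + 179.7 = 462 m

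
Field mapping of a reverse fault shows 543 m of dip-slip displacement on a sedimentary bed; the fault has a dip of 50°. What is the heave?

349 m

heave = dip-slip × cos(dip) = 543 m × cos(50°) = 349 m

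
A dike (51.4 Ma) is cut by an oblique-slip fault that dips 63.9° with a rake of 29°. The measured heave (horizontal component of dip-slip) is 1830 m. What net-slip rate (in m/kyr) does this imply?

0.167 m/kyr

dip-slip = heave / cos(dip) = 1830 / cos(63.9°) = 4160 m
net slip = dip-slip / sin(rake) = 4160 / sin(29°) = 8580 m
rate = 8580 m / 51.4 Ma = 0.000167 m/yr = 0.167 m/kyr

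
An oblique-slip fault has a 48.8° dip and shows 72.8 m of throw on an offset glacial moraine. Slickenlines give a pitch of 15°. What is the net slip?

374 m

dip-slip = throw / sin(dip) = 72.8 / sin(48.8°) = 96.76 m
net slip = dip-slip / sin(rake) = 96.76 / sin(15°) = 374 m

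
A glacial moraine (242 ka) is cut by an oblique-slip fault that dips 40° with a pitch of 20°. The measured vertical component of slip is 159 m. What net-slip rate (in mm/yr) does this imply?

2.99 mm/yr

dip-slip = throw / sin(dip) = 159 / sin(40°) = 247.4 m
net slip = dip-slip / sin(rake) = 247.4 / sin(20°) = 723.2 m
rate = 723.2 m / 242 ka = 0.00299 m/yr = 2.99 mm/yr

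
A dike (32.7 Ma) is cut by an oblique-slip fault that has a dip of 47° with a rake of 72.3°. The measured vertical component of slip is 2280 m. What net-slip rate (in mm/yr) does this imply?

0.100 mm/yr

dip-slip = throw / sin(dip) = 2280 / sin(47°) = 3118 m
net slip = dip-slip / sin(rake) = 3118 / sin(72.3°) = 3272 m
rate = 3272 m / 32.7 Ma = 0.000100 m/yr = 0.100 mm/yr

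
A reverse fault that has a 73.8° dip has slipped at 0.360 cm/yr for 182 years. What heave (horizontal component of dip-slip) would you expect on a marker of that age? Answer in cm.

dip-slip = rate × time = 0.360 cm/yr × 182 years = 0.6552 m
heave = dip-slip × cos(dip) = 0.6552 × cos(73.8°) = 0.183 m = 18.3 cm

18.3 cm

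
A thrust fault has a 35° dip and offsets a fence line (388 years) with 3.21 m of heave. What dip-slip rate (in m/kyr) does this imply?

10.1 m/kyr

dip-slip = heave / cos(dip) = 3.21 m / cos(35°) = 3.919 m
rate = 3.919 m / 388 years = 0.0101 m/yr = 10.1 m/kyr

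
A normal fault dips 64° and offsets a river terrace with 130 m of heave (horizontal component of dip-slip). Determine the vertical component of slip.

267 m

throw = heave × tan(dip) = 130 × tan(64°) = 267 m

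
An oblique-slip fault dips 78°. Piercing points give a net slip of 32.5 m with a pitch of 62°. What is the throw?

28.1 m

dip-slip = net slip × sin(rake) = 32.5 m × sin(62°) = 28.70 m
throw = dip-slip × sin(dip) = 28.70 × sin(78°) = 28.1 m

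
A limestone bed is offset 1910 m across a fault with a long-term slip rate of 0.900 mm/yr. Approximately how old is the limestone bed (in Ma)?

2.12 Ma

age = offset / rate = 1910 m / (0.900 mm/yr) = 2.12e+06 yr = 2.12 Ma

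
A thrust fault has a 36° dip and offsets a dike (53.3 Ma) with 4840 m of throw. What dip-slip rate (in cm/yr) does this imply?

0.0154 cm/yr

dip-slip = throw / sin(dip) = 4840 m / sin(36°) = 8234 m
rate = 8234 m / 53.3 Ma = 0.000154 m/yr = 0.0154 cm/yr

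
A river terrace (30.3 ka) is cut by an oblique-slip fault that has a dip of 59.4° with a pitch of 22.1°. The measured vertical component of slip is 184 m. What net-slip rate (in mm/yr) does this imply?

18.8 mm/yr

dip-slip = throw / sin(dip) = 184 / sin(59.4°) = 213.8 m
net slip = dip-slip / sin(rake) = 213.8 / sin(22.1°) = 568.2 m
rate = 568.2 m / 30.3 ka = 0.0188 m/yr = 18.8 mm/yr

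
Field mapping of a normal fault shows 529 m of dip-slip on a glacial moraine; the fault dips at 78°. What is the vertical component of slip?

throw = dip-slip × sin(dip) = 529 m × sin(78°) = 517 m

517 m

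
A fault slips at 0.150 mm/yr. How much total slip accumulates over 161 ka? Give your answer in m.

slip = rate × time = 0.150 mm/yr × 161 ka = 24.1 m

24.1 m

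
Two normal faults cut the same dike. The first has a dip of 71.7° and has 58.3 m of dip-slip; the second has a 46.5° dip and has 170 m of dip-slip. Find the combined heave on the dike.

135 m

heave_A = 58.3 × cos(71.7°) = 18.31 m
heave_B = 170 × cos(46.5°) = 117 m
total = 18.31 + 117 = 135 m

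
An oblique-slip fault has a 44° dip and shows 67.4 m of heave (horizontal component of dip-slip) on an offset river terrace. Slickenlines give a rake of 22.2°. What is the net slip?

248 m

dip-slip = heave / cos(dip) = 67.4 / cos(44°) = 93.70 m
net slip = dip-slip / sin(rake) = 93.70 / sin(22.2°) = 248 m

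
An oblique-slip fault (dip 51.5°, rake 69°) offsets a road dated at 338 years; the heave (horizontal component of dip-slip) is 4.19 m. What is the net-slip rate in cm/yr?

dip-slip = heave / cos(dip) = 4.19 / cos(51.5°) = 6.731 m
net slip = dip-slip / sin(rake) = 6.731 / sin(69°) = 7.210 m
rate = 7.210 m / 338 years = 0.0213 m/yr = 2.13 cm/yr

2.13 cm/yr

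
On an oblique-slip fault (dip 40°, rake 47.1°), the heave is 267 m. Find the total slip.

dip-slip = heave / cos(dip) = 267 / cos(40°) = 348.5 m
net slip = dip-slip / sin(rake) = 348.5 / sin(47.1°) = 476 m

476 m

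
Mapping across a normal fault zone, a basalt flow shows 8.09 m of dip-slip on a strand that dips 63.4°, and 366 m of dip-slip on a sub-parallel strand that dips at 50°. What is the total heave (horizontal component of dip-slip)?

239 m

heave_A = 8.09 × cos(63.4°) = 3.622 m
heave_B = 366 × cos(50°) = 235.3 m
total = 3.622 + 235.3 = 239 m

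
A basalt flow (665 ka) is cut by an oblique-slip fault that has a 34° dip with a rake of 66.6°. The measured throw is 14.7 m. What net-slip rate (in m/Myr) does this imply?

43.1 m/Myr

dip-slip = throw / sin(dip) = 14.7 / sin(34°) = 26.29 m
net slip = dip-slip / sin(rake) = 26.29 / sin(66.6°) = 28.64 m
rate = 28.64 m / 665 ka = 0.0000431 m/yr = 43.1 m/Myr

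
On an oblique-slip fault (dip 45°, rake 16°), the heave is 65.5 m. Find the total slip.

dip-slip = heave / cos(dip) = 65.5 / cos(45°) = 92.63 m
net slip = dip-slip / sin(rake) = 92.63 / sin(16°) = 336 m

336 m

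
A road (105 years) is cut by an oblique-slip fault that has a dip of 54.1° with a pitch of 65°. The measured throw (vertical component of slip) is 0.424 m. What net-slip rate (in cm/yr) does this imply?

0.550 cm/yr

dip-slip = throw / sin(dip) = 0.424 / sin(54.1°) = 0.5234 m
net slip = dip-slip / sin(rake) = 0.5234 / sin(65°) = 0.5775 m
rate = 0.5775 m / 105 years = 0.00550 m/yr = 0.550 cm/yr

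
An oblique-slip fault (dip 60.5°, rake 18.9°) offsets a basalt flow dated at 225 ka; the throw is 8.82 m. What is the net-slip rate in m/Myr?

139 m/Myr

dip-slip = throw / sin(dip) = 8.82 / sin(60.5°) = 10.13 m
net slip = dip-slip / sin(rake) = 10.13 / sin(18.9°) = 31.29 m
rate = 31.29 m / 225 ka = 0.000139 m/yr = 139 m/Myr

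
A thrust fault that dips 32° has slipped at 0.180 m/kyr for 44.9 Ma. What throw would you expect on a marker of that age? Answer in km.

4.28 km

dip-slip = rate × time = 0.180 m/kyr × 44.9 Ma = 8082 m
throw = dip-slip × sin(dip) = 8082 × sin(32°) = 4280 m = 4.28 km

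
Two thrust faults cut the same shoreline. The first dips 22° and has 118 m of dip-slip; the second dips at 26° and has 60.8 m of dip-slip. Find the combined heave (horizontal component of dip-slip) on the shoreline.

heave_A = 118 × cos(22°) = 109.4 m
heave_B = 60.8 × cos(26°) = 54.65 m
total = 109.4 + 54.65 = 164 m

164 m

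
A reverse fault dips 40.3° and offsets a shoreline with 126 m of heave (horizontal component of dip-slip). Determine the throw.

107 m

throw = heave × tan(dip) = 126 × tan(40.3°) = 107 m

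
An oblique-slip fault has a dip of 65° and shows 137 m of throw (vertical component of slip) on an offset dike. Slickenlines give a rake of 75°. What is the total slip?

dip-slip = throw / sin(dip) = 137 / sin(65°) = 151.2 m
net slip = dip-slip / sin(rake) = 151.2 / sin(75°) = 156 m

156 m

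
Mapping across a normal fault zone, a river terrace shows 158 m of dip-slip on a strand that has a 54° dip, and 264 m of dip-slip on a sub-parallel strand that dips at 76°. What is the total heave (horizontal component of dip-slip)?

heave_A = 158 × cos(54°) = 92.87 m
heave_B = 264 × cos(76°) = 63.87 m
total = 92.87 + 63.87 = 157 m

157 m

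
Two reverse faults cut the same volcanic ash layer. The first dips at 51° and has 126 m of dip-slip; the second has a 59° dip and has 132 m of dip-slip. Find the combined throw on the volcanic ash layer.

211 m

throw_A = 126 × sin(51°) = 97.92 m
throw_B = 132 × sin(59°) = 113.1 m
total = 97.92 + 113.1 = 211 m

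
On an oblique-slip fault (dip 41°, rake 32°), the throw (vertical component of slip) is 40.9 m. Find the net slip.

118 m

dip-slip = throw / sin(dip) = 40.9 / sin(41°) = 62.34 m
net slip = dip-slip / sin(rake) = 62.34 / sin(32°) = 118 m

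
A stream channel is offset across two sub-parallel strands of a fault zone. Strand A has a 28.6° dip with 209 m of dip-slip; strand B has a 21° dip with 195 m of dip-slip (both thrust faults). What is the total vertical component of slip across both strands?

throw_A = 209 × sin(28.6°) = 100 m
throw_B = 195 × sin(21°) = 69.88 m
total = 100 + 69.88 = 170 m

170 m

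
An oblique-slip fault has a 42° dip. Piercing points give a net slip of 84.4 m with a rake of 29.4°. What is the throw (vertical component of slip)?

dip-slip = net slip × sin(rake) = 84.4 m × sin(29.4°) = 41.43 m
throw = dip-slip × sin(dip) = 41.43 × sin(42°) = 27.7 m

27.7 m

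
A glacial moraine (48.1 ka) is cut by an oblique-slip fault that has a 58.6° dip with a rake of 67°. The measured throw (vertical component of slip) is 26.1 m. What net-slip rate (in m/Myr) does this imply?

691 m/Myr

dip-slip = throw / sin(dip) = 26.1 / sin(58.6°) = 30.58 m
net slip = dip-slip / sin(rake) = 30.58 / sin(67°) = 33.22 m
rate = 33.22 m / 48.1 ka = 0.000691 m/yr = 691 m/Myr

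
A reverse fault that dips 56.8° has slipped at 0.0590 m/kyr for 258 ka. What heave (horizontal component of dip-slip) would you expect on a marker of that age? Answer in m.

8.34 m

dip-slip = rate × time = 0.0590 m/kyr × 258 ka = 15.22 m
heave = dip-slip × cos(dip) = 15.22 × cos(56.8°) = 8.34 m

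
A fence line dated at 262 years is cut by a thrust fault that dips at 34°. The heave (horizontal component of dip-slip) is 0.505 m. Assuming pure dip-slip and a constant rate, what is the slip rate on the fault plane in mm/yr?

dip-slip = heave / cos(dip) = 0.505 m / cos(34°) = 0.6091 m
rate = 0.6091 m / 262 years = 0.00232 m/yr = 2.32 mm/yr

2.32 mm/yr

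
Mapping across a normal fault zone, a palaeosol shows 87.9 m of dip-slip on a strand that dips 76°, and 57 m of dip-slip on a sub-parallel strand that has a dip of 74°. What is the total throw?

throw_A = 87.9 × sin(76°) = 85.29 m
throw_B = 57 × sin(74°) = 54.79 m
total = 85.29 + 54.79 = 140 m

140 m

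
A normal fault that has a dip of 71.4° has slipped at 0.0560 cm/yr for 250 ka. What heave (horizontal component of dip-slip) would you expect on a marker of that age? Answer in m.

dip-slip = rate × time = 0.0560 cm/yr × 250 ka = 140 m
heave = dip-slip × cos(dip) = 140 × cos(71.4°) = 44.7 m

44.7 m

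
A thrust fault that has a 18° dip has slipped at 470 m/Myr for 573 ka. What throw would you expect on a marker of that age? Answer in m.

83.2 m

dip-slip = rate × time = 470 m/Myr × 573 ka = 269.3 m
throw = dip-slip × sin(dip) = 269.3 × sin(18°) = 83.2 m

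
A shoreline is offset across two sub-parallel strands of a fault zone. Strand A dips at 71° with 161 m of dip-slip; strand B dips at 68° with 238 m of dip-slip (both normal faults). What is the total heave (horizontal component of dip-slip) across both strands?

heave_A = 161 × cos(71°) = 52.42 m
heave_B = 238 × cos(68°) = 89.16 m
total = 52.42 + 89.16 = 142 m

142 m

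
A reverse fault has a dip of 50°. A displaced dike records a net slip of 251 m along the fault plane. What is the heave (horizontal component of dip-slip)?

heave = dip-slip × cos(dip) = 251 m × cos(50°) = 161 m

161 m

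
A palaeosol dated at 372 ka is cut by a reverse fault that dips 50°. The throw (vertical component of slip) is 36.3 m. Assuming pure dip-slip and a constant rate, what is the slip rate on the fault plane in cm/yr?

0.0127 cm/yr

dip-slip = throw / sin(dip) = 36.3 m / sin(50°) = 47.39 m
rate = 47.39 m / 372 ka = 0.000127 m/yr = 0.0127 cm/yr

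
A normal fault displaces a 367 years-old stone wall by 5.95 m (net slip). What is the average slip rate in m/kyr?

16.2 m/kyr

rate = 5.95 m / 367 years = 0.0162 m/yr = 16.2 m/kyr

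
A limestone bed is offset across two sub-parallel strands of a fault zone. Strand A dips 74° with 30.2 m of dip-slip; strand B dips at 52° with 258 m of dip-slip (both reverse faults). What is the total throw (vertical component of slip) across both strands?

232 m

throw_A = 30.2 × sin(74°) = 29.03 m
throw_B = 258 × sin(52°) = 203.3 m
total = 29.03 + 203.3 = 232 m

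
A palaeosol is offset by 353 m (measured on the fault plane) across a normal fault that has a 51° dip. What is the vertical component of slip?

throw = dip-slip × sin(dip) = 353 m × sin(51°) = 274 m

274 m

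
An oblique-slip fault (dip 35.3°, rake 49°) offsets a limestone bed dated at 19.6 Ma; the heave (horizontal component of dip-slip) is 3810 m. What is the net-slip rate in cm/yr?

dip-slip = heave / cos(dip) = 3810 / cos(35.3°) = 4668 m
net slip = dip-slip / sin(rake) = 4668 / sin(49°) = 6186 m
rate = 6186 m / 19.6 Ma = 0.000316 m/yr = 0.0316 cm/yr

0.0316 cm/yr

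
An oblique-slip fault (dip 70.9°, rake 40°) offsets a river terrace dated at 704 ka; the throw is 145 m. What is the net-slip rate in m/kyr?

dip-slip = throw / sin(dip) = 145 / sin(70.9°) = 153.4 m
net slip = dip-slip / sin(rake) = 153.4 / sin(40°) = 238.7 m
rate = 238.7 m / 704 ka = 0.000339 m/yr = 0.339 m/kyr

0.339 m/kyr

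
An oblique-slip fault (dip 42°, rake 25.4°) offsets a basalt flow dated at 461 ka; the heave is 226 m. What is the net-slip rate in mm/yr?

1.54 mm/yr

dip-slip = heave / cos(dip) = 226 / cos(42°) = 304.1 m
net slip = dip-slip / sin(rake) = 304.1 / sin(25.4°) = 709 m
rate = 709 m / 461 ka = 0.00154 m/yr = 1.54 mm/yr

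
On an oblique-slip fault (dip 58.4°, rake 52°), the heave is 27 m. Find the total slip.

dip-slip = heave / cos(dip) = 27 / cos(58.4°) = 51.53 m
net slip = dip-slip / sin(rake) = 51.53 / sin(52°) = 65.4 m

65.4 m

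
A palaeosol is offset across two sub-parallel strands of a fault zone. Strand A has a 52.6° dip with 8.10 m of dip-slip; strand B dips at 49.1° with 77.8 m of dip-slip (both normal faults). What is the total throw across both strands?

65.2 m

throw_A = 8.10 × sin(52.6°) = 6.435 m
throw_B = 77.8 × sin(49.1°) = 58.81 m
total = 6.435 + 58.81 = 65.2 m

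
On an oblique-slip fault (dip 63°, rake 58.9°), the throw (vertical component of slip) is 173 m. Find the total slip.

227 m

dip-slip = throw / sin(dip) = 173 / sin(63°) = 194.2 m
net slip = dip-slip / sin(rake) = 194.2 / sin(58.9°) = 227 m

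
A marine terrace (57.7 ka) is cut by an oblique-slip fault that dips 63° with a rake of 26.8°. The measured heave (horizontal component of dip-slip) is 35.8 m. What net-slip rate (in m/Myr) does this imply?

3030 m/Myr

dip-slip = heave / cos(dip) = 35.8 / cos(63°) = 78.86 m
net slip = dip-slip / sin(rake) = 78.86 / sin(26.8°) = 174.9 m
rate = 174.9 m / 57.7 ka = 0.00303 m/yr = 3030 m/Myr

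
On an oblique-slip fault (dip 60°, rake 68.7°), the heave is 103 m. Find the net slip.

221 m

dip-slip = heave / cos(dip) = 103 / cos(60°) = 206 m
net slip = dip-slip / sin(rake) = 206 / sin(68.7°) = 221 m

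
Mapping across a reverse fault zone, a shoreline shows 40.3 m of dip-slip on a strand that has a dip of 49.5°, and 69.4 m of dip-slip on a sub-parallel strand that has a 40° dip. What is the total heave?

79.3 m

heave_A = 40.3 × cos(49.5°) = 26.17 m
heave_B = 69.4 × cos(40°) = 53.16 m
total = 26.17 + 53.16 = 79.3 m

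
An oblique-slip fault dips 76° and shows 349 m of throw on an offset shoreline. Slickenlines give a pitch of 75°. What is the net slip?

dip-slip = throw / sin(dip) = 349 / sin(76°) = 359.7 m
net slip = dip-slip / sin(rake) = 359.7 / sin(75°) = 372 m

372 m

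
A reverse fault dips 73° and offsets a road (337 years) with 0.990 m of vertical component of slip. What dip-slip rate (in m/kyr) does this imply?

3.07 m/kyr

dip-slip = throw / sin(dip) = 0.990 m / sin(73°) = 1.035 m
rate = 1.035 m / 337 years = 0.00307 m/yr = 3.07 m/kyr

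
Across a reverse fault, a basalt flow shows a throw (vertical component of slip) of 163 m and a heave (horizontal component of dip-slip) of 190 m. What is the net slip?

250 m

net slip = √(throw² + heave²) = √(163² + 190²) = 250 m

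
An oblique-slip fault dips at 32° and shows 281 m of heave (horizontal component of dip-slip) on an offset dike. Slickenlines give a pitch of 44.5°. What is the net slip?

dip-slip = heave / cos(dip) = 281 / cos(32°) = 331.3 m
net slip = dip-slip / sin(rake) = 331.3 / sin(44.5°) = 473 m

473 m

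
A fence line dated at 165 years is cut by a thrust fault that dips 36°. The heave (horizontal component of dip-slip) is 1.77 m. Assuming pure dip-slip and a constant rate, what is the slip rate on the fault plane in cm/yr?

dip-slip = heave / cos(dip) = 1.77 m / cos(36°) = 2.188 m
rate = 2.188 m / 165 years = 0.0133 m/yr = 1.33 cm/yr

1.33 cm/yr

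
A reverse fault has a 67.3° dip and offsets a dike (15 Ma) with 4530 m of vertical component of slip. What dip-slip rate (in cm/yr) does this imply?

dip-slip = throw / sin(dip) = 4530 m / sin(67.3°) = 4910 m
rate = 4910 m / 15 Ma = 0.000327 m/yr = 0.0327 cm/yr

0.0327 cm/yr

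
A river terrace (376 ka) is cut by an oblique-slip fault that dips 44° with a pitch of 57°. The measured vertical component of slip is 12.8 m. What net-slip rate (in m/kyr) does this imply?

dip-slip = throw / sin(dip) = 12.8 / sin(44°) = 18.43 m
net slip = dip-slip / sin(rake) = 18.43 / sin(57°) = 21.97 m
rate = 21.97 m / 376 ka = 0.0000584 m/yr = 0.0584 m/kyr

0.0584 m/kyr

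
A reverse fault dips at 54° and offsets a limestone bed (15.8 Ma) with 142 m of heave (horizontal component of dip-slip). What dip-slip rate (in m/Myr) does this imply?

dip-slip = heave / cos(dip) = 142 m / cos(54°) = 241.6 m
rate = 241.6 m / 15.8 Ma = 0.0000153 m/yr = 15.3 m/Myr

15.3 m/Myr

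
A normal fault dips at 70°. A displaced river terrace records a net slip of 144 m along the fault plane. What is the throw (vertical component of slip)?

135 m

throw = dip-slip × sin(dip) = 144 m × sin(70°) = 135 m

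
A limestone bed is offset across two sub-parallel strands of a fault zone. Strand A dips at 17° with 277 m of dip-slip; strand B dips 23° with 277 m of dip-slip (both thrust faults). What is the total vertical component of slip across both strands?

189 m

throw_A = 277 × sin(17°) = 80.99 m
throw_B = 277 × sin(23°) = 108.2 m
total = 80.99 + 108.2 = 189 m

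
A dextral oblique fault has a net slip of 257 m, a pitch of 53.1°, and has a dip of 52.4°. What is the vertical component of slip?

163 m

dip-slip = net slip × sin(rake) = 257 m × sin(53.1°) = 205.5 m
throw = dip-slip × sin(dip) = 205.5 × sin(52.4°) = 163 m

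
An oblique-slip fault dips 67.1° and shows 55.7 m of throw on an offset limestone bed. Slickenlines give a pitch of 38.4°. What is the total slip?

97.3 m

dip-slip = throw / sin(dip) = 55.7 / sin(67.1°) = 60.47 m
net slip = dip-slip / sin(rake) = 60.47 / sin(38.4°) = 97.3 m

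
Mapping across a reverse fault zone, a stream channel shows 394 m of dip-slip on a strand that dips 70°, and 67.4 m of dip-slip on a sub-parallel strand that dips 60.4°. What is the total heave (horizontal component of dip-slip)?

heave_A = 394 × cos(70°) = 134.8 m
heave_B = 67.4 × cos(60.4°) = 33.29 m
total = 134.8 + 33.29 = 168 m

168 m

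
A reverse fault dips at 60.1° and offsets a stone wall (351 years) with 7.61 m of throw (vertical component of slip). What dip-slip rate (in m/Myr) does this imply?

25000 m/Myr

dip-slip = throw / sin(dip) = 7.61 m / sin(60.1°) = 8.778 m
rate = 8.778 m / 351 years = 0.0250 m/yr = 25000 m/Myr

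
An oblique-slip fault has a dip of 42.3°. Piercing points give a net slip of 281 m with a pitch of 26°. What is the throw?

dip-slip = net slip × sin(rake) = 281 m × sin(26°) = 123.2 m
throw = dip-slip × sin(dip) = 123.2 × sin(42.3°) = 82.9 m

82.9 m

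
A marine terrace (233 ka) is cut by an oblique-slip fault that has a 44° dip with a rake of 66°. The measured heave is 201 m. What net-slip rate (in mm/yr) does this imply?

dip-slip = heave / cos(dip) = 201 / cos(44°) = 279.4 m
net slip = dip-slip / sin(rake) = 279.4 / sin(66°) = 305.9 m
rate = 305.9 m / 233 ka = 0.00131 m/yr = 1.31 mm/yr

1.31 mm/yr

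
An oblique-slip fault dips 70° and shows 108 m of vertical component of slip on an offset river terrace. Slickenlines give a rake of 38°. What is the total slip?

187 m

dip-slip = throw / sin(dip) = 108 / sin(70°) = 114.9 m
net slip = dip-slip / sin(rake) = 114.9 / sin(38°) = 187 m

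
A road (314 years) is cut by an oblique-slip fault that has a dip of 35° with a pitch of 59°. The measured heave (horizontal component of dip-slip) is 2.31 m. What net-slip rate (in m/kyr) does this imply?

10.5 m/kyr

dip-slip = heave / cos(dip) = 2.31 / cos(35°) = 2.820 m
net slip = dip-slip / sin(rake) = 2.820 / sin(59°) = 3.290 m
rate = 3.290 m / 314 years = 0.0105 m/yr = 10.5 m/kyr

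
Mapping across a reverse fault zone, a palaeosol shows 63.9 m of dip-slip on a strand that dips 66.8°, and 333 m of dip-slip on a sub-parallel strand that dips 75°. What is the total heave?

heave_A = 63.9 × cos(66.8°) = 25.17 m
heave_B = 333 × cos(75°) = 86.19 m
total = 25.17 + 86.19 = 111 m

111 m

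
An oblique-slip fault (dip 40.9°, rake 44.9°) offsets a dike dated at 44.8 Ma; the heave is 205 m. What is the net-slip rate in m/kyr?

0.00858 m/kyr

dip-slip = heave / cos(dip) = 205 / cos(40.9°) = 271.2 m
net slip = dip-slip / sin(rake) = 271.2 / sin(44.9°) = 384.2 m
rate = 384.2 m / 44.8 Ma = 0.00000858 m/yr = 0.00858 m/kyr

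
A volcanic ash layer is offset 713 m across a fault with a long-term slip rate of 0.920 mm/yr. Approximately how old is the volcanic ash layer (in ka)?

age = offset / rate = 713 m / (0.920 mm/yr) = 775000 yr = 775 ka

775 ka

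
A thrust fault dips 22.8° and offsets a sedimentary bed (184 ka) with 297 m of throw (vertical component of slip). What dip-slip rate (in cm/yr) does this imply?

dip-slip = throw / sin(dip) = 297 m / sin(22.8°) = 766.4 m
rate = 766.4 m / 184 ka = 0.00417 m/yr = 0.417 cm/yr

0.417 cm/yr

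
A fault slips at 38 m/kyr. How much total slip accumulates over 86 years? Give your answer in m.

3.27 m

slip = rate × time = 38 m/kyr × 86 years = 3.27 m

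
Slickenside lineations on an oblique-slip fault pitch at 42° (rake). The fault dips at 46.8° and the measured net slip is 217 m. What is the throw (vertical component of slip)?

106 m

dip-slip = net slip × sin(rake) = 217 m × sin(42°) = 145.2 m
throw = dip-slip × sin(dip) = 145.2 × sin(46.8°) = 106 m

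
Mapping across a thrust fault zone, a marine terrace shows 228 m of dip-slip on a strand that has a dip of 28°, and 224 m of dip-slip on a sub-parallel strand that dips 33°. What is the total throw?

229 m

throw_A = 228 × sin(28°) = 107 m
throw_B = 224 × sin(33°) = 122 m
total = 107 + 122 = 229 m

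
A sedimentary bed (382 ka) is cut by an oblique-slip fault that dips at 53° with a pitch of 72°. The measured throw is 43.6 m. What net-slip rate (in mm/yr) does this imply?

0.150 mm/yr

dip-slip = throw / sin(dip) = 43.6 / sin(53°) = 54.59 m
net slip = dip-slip / sin(rake) = 54.59 / sin(72°) = 57.40 m
rate = 57.40 m / 382 ka = 0.000150 m/yr = 0.150 mm/yr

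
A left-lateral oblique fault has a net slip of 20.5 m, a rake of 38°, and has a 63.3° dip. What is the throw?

11.3 m

dip-slip = net slip × sin(rake) = 20.5 m × sin(38°) = 12.62 m
throw = dip-slip × sin(dip) = 12.62 × sin(63.3°) = 11.3 m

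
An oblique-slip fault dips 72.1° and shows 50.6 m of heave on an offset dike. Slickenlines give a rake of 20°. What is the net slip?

481 m

dip-slip = heave / cos(dip) = 50.6 / cos(72.1°) = 164.6 m
net slip = dip-slip / sin(rake) = 164.6 / sin(20°) = 481 m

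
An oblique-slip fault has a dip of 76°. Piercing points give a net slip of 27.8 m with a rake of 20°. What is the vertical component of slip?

9.23 m

dip-slip = net slip × sin(rake) = 27.8 m × sin(20°) = 9.508 m
throw = dip-slip × sin(dip) = 9.508 × sin(76°) = 9.23 m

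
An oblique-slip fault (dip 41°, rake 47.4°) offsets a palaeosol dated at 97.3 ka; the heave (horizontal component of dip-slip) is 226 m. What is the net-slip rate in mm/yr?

dip-slip = heave / cos(dip) = 226 / cos(41°) = 299.5 m
net slip = dip-slip / sin(rake) = 299.5 / sin(47.4°) = 406.8 m
rate = 406.8 m / 97.3 ka = 0.00418 m/yr = 4.18 mm/yr

4.18 mm/yr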